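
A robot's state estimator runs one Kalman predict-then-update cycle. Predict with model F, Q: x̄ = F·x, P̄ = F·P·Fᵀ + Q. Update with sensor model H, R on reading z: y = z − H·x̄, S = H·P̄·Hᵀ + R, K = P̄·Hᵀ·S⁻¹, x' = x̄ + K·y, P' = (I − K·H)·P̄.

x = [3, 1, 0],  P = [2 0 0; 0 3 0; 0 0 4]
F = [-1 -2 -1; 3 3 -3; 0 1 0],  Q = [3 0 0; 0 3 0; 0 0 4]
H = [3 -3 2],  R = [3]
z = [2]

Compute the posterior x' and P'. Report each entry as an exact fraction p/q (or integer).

x̄ = F·x = [-5, 12, 1]
P̄ = F·P·Fᵀ + Q = [21 -12 -6; -12 84 9; -6 9 7]
y = z − H·x̄ = [51]
S = H·P̄·Hᵀ + R = [1012]
K = P̄·Hᵀ·S⁻¹ = [87/1012; -135/506; -31/1012]
x' = x̄ + K·y = [-623/1012, -813/506, -569/1012]
P' = (I − K·H)·P̄ = [13683/1012 5673/506 -3375/1012; 5673/506 3027/253 369/506; -3375/1012 369/506 6123/1012]

x' = [-623/1012, -813/506, -569/1012]
P' = [13683/1012 5673/506 -3375/1012; 5673/506 3027/253 369/506; -3375/1012 369/506 6123/1012]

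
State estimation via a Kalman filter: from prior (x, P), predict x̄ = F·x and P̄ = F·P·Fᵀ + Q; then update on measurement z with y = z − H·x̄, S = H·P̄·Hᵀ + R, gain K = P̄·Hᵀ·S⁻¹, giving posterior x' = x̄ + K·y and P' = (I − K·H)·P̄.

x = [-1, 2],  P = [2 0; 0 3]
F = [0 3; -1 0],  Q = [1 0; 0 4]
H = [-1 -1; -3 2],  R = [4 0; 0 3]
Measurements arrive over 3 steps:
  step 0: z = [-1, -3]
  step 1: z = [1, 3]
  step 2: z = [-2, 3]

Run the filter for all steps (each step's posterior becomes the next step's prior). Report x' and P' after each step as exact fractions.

step 0: x̄ = F·x = [6, 1]
step 0: P̄ = F·P·Fᵀ + Q = [28 0; 0 6]
step 0: y = z − H·x̄ = [6, 13]
step 0: S = H·P̄·Hᵀ + R = [38 72; 72 279]
step 0: K = P̄·Hᵀ·S⁻¹ = [-14/43 -28/129; -141/301 148/903]
step 0: x' = x̄ + K·y = [158/129, 289/903]
step 0: P' = (I − K·H)·P̄ = [28/43 28/43; 28/43 368/301]
step 1: x̄ = F·x = [289/301, -158/129]
step 1: P̄ = F·P·Fᵀ + Q = [3613/301 -84/43; -84/43 200/43]
step 1: y = z − H·x̄ = [664/903, 7522/903]
step 1: S = H·P̄·Hᵀ + R = [5041/301 7451/301; 7451/301 46076/301]
step 1: K = P̄·Hᵀ·S⁻¹ = [-33127/117443 -25268/117443; -237276/587215 96536/587215]
step 1: x' = x̄ + K·y = [-122081/117443, -89554/587215]
step 1: P' = (I − K·H)·P̄ = [68164/117443 64344/117443; 64344/117443 627384/587215]
step 2: x̄ = F·x = [-268662/587215, 122081/117443]
step 2: P̄ = F·P·Fᵀ + Q = [6233671/587215 -193032/117443; -193032/117443 537936/117443]
step 2: y = z − H·x̄ = [-832687/587215, -265151/587215]
step 2: S = H·P̄·Hᵀ + R = [9341891/587215 12356493/587215; 12356493/587215 80205324/587215]
step 2: K = P̄·Hᵀ·S⁻¹ = [-95156351/338653063 -72452364/338653063; -19508040/48379009 7996720/48379009]
step 2: x' = x̄ + K·y = [12709253/338653063, 74341667/48379009]
step 2: P' = (I − K·H)·P̄ = [195721580/338653063 26414832/48379009; 26414832/48379009 7373904/6911287]

step 0: x' = [158/129, 289/903], P' = [28/43 28/43; 28/43 368/301]
step 1: x' = [-122081/117443, -89554/587215], P' = [68164/117443 64344/117443; 64344/117443 627384/587215]
step 2: x' = [12709253/338653063, 74341667/48379009], P' = [195721580/338653063 26414832/48379009; 26414832/48379009 7373904/6911287]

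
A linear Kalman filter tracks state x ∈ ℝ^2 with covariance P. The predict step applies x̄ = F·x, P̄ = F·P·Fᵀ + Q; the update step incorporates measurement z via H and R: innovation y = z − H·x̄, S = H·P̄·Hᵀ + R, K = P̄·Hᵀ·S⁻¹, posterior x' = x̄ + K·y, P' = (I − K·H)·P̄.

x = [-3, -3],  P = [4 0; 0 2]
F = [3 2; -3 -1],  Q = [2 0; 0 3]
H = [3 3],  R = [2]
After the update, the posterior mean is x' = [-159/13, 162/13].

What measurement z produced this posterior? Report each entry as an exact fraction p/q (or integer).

z = [1]

x̄ = F·x = [-15, 12]
P̄ = F·P·Fᵀ + Q = [46 -40; -40 41]
S = H·P̄·Hᵀ + R = [65]
K = P̄·Hᵀ·S⁻¹ = [18/65; 3/65]
x' − x̄ = [36/13, 6/13] = K·y
y = (KᵀK)⁻¹·Kᵀ·(x' − x̄) = [10]
z = y + H·x̄ = [10] + [-9] = [1]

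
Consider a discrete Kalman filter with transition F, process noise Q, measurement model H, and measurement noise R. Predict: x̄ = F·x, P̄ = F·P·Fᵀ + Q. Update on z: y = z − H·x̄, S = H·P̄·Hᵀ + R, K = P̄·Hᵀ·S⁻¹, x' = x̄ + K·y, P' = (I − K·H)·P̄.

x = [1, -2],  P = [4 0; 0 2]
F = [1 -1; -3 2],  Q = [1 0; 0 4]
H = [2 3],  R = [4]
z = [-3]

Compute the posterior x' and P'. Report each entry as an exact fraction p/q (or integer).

x̄ = F·x = [3, -7]
P̄ = F·P·Fᵀ + Q = [7 -16; -16 48]
y = z − H·x̄ = [12]
S = H·P̄·Hᵀ + R = [272]
K = P̄·Hᵀ·S⁻¹ = [-1/8; 7/17]
x' = x̄ + K·y = [3/2, -35/17]
P' = (I − K·H)·P̄ = [11/4 -2; -2 32/17]

x' = [3/2, -35/17]
P' = [11/4 -2; -2 32/17]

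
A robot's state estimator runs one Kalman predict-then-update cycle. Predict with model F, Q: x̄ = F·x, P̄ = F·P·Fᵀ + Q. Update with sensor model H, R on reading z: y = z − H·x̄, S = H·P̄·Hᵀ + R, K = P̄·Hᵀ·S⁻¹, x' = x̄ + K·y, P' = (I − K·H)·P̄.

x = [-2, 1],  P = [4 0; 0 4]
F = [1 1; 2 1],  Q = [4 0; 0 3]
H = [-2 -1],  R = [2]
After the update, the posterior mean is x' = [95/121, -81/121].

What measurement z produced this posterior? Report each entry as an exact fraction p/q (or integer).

x̄ = F·x = [-1, -3]
P̄ = F·P·Fᵀ + Q = [12 12; 12 23]
S = H·P̄·Hᵀ + R = [121]
K = P̄·Hᵀ·S⁻¹ = [-36/121; -47/121]
x' − x̄ = [216/121, 282/121] = K·y
y = (KᵀK)⁻¹·Kᵀ·(x' − x̄) = [-6]
z = y + H·x̄ = [-6] + [5] = [-1]

z = [-1]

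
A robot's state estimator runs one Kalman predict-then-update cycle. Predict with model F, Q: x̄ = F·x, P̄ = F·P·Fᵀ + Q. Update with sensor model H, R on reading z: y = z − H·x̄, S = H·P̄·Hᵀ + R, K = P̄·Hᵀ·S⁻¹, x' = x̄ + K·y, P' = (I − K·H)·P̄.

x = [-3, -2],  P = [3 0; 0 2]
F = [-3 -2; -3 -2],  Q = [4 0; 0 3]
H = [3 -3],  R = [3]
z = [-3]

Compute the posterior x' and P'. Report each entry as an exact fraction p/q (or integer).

x' = [137/11, 295/22]
P' = [405/11 403/11; 403/11 809/22]

x̄ = F·x = [13, 13]
P̄ = F·P·Fᵀ + Q = [39 35; 35 38]
y = z − H·x̄ = [-3]
S = H·P̄·Hᵀ + R = [66]
K = P̄·Hᵀ·S⁻¹ = [2/11; -3/22]
x' = x̄ + K·y = [137/11, 295/22]
P' = (I − K·H)·P̄ = [405/11 403/11; 403/11 809/22]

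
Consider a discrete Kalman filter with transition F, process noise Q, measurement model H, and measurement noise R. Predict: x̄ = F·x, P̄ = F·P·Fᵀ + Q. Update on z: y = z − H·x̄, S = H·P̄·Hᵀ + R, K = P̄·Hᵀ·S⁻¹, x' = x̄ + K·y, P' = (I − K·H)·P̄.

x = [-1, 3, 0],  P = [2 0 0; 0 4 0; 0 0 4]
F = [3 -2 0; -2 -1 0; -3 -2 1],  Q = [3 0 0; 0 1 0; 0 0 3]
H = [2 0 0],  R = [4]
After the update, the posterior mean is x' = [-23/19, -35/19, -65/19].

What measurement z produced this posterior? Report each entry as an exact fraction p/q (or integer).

z = [-2]

x̄ = F·x = [-9, -1, -3]
P̄ = F·P·Fᵀ + Q = [37 -4 -2; -4 13 20; -2 20 41]
S = H·P̄·Hᵀ + R = [152]
K = P̄·Hᵀ·S⁻¹ = [37/76; -1/19; -1/38]
x' − x̄ = [148/19, -16/19, -8/19] = K·y
y = (KᵀK)⁻¹·Kᵀ·(x' − x̄) = [16]
z = y + H·x̄ = [16] + [-18] = [-2]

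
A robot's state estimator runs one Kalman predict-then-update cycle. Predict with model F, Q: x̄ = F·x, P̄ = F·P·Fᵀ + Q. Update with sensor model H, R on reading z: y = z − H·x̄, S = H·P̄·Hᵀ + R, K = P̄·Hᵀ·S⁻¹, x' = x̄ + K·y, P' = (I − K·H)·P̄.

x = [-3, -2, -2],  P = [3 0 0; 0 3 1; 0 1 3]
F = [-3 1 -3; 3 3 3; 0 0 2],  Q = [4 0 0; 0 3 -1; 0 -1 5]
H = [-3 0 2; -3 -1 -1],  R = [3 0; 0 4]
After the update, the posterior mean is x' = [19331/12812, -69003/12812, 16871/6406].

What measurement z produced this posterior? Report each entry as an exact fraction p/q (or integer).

x̄ = F·x = [13, -21, -4]
P̄ = F·P·Fᵀ + Q = [55 -51 -16; -51 102 23; -16 23 17]
S = H·P̄·Hᵀ + R = [758 310; 310 262]
K = P̄·Hᵀ·S⁻¹ = [-10617/51248 -6607/51248; 21729/51248 -20233/51248; 4751/25624 -4839/25624]
x' − x̄ = [-147225/12812, 200049/12812, 42495/6406] = K·y
y = (KᵀK)⁻¹·Kᵀ·(x' − x̄) = [48, 12]
z = y + H·x̄ = [48, 12] + [-47, -14] = [1, -2]

z = [1, -2]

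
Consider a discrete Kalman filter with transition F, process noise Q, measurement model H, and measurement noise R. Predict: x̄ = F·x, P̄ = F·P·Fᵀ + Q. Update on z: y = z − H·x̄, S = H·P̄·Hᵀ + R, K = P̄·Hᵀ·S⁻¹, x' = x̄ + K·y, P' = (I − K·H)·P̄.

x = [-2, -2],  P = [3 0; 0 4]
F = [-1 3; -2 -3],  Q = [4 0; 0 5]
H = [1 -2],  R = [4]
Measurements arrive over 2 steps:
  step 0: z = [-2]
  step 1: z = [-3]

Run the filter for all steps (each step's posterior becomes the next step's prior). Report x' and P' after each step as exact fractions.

step 0: x' = [750/379, 798/379], P' = [5688/379 2638/379; 2638/379 1591/379]
step 1: x' = [680673/333127, 9201/3743], P' = [3023496/333127 16370/3743; 16370/3743 11603/3743]

step 0: x̄ = F·x = [-4, 10]
step 0: P̄ = F·P·Fᵀ + Q = [43 -30; -30 53]
step 0: y = z − H·x̄ = [22]
step 0: S = H·P̄·Hᵀ + R = [379]
step 0: K = P̄·Hᵀ·S⁻¹ = [103/379; -136/379]
step 0: x' = x̄ + K·y = [750/379, 798/379]
step 0: P' = (I − K·H)·P̄ = [5688/379 2638/379; 2638/379 1591/379]
step 1: x̄ = F·x = [1644/379, -3894/379]
step 1: P̄ = F·P·Fᵀ + Q = [5695/379 -10857/379; -10857/379 70622/379]
step 1: y = z − H·x̄ = [-10569/379]
step 1: S = H·P̄·Hᵀ + R = [333127/379]
step 1: K = P̄·Hᵀ·S⁻¹ = [27409/333127; -1709/3743]
step 1: x' = x̄ + K·y = [680673/333127, 9201/3743]
step 1: P' = (I − K·H)·P̄ = [3023496/333127 16370/3743; 16370/3743 11603/3743]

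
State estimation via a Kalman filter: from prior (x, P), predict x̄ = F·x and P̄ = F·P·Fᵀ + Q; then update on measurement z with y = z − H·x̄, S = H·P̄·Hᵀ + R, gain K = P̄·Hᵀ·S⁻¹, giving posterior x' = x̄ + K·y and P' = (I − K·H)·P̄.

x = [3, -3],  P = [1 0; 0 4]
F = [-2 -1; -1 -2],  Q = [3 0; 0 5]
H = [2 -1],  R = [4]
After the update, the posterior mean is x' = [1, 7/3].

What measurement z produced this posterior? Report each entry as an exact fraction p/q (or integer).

x̄ = F·x = [-3, 3]
P̄ = F·P·Fᵀ + Q = [11 10; 10 22]
S = H·P̄·Hᵀ + R = [30]
K = P̄·Hᵀ·S⁻¹ = [2/5; -1/15]
x' − x̄ = [4, -2/3] = K·y
y = (KᵀK)⁻¹·Kᵀ·(x' − x̄) = [10]
z = y + H·x̄ = [10] + [-9] = [1]

z = [1]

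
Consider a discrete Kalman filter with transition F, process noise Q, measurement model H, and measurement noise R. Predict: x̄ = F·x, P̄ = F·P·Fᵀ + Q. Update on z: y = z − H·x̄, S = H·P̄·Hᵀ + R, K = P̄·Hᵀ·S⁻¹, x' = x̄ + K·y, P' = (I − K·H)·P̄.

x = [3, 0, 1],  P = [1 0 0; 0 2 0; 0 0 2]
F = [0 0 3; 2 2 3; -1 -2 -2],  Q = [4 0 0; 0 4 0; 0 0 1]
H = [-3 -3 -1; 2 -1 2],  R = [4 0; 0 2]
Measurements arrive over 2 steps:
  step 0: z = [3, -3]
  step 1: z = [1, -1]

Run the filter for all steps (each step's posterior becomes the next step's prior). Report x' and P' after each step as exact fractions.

step 0: x̄ = F·x = [3, 9, -5]
step 0: P̄ = F·P·Fᵀ + Q = [22 18 -12; 18 34 -22; -12 -22 18]
step 0: y = z − H·x̄ = [34, 10]
step 0: S = H·P̄·Hᵀ + R = [646 86; 86 116]
step 0: K = P̄·Hᵀ·S⁻¹ = [-635/3377 529/3377; -2983/16885 -3902/16885; 31/307 67/307]
step 0: x' = x̄ + K·y = [-6169/3377, 11523/16885, 189/307]
step 0: P' = (I − K·H)·P̄ = [4656/3377 -2086/3377 -470/307; -2086/3377 10484/16885 214/307; -470/307 214/307 644/307]
step 1: x̄ = F·x = [567/307, -7459/16885, -1181/1535]
step 1: P̄ = F·P·Fᵀ + Q = [7024/307 4260/307 -3738/307; 4260/307 268976/16885 -15926/1535; -3738/307 -15926/1535 15711/1535]
step 1: y = z − H·x̄ = [75072/16885, -60732/16885]
step 1: S = H·P̄·Hᵀ + R = [8070769/16885 -38884/16885; -38884/16885 658134/16885]
step 1: K = P̄·Hᵀ·S⁻¹ = [-32132162/157244167 28483168/157244167; -26184038/157244167 -37564362/157244167; 19020701/157244167 27321350/157244167]
step 1: x' = x̄ + K·y = [45104763/157244167, -50767753/157244167, -134682685/157244167]
step 1: P' = (I − K·H)·P̄ = [231276932/157244167 -103573824/157244167 -254580676/157244167; -103573824/157244167 99842332/157244167 115930628/157244167; -254580676/157244167 115930628/157244167 339867340/157244167]

step 0: x' = [-6169/3377, 11523/16885, 189/307], P' = [4656/3377 -2086/3377 -470/307; -2086/3377 10484/16885 214/307; -470/307 214/307 644/307]
step 1: x' = [45104763/157244167, -50767753/157244167, -134682685/157244167], P' = [231276932/157244167 -103573824/157244167 -254580676/157244167; -103573824/157244167 99842332/157244167 115930628/157244167; -254580676/157244167 115930628/157244167 339867340/157244167]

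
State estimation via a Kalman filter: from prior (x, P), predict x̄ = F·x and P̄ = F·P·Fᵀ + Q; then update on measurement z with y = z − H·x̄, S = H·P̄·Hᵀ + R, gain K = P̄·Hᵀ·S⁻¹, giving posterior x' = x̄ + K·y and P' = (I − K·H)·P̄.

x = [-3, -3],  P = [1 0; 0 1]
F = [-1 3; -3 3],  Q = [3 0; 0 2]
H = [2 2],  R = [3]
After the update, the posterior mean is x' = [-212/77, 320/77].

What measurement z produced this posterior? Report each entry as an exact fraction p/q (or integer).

x̄ = F·x = [-6, 0]
P̄ = F·P·Fᵀ + Q = [13 12; 12 20]
S = H·P̄·Hᵀ + R = [231]
K = P̄·Hᵀ·S⁻¹ = [50/231; 64/231]
x' − x̄ = [250/77, 320/77] = K·y
y = (KᵀK)⁻¹·Kᵀ·(x' − x̄) = [15]
z = y + H·x̄ = [15] + [-12] = [3]

z = [3]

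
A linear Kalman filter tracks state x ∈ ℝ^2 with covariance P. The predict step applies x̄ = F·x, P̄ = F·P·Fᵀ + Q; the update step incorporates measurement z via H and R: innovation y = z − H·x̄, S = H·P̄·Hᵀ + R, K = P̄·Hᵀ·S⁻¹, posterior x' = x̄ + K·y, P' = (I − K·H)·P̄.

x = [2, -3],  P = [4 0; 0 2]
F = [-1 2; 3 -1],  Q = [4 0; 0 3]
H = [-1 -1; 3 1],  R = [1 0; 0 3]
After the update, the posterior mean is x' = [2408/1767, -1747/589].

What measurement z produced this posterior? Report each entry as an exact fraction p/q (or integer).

x̄ = F·x = [-8, 9]
P̄ = F·P·Fᵀ + Q = [16 -16; -16 41]
S = H·P̄·Hᵀ + R = [26 -25; -25 92]
K = P̄·Hᵀ·S⁻¹ = [800/1767 832/1767; -825/589 -269/589]
x' − x̄ = [16544/1767, -7048/589] = K·y
y = (KᵀK)⁻¹·Kᵀ·(x' − x̄) = [3, 17]
z = y + H·x̄ = [3, 17] + [-1, -15] = [2, 2]

z = [2, 2]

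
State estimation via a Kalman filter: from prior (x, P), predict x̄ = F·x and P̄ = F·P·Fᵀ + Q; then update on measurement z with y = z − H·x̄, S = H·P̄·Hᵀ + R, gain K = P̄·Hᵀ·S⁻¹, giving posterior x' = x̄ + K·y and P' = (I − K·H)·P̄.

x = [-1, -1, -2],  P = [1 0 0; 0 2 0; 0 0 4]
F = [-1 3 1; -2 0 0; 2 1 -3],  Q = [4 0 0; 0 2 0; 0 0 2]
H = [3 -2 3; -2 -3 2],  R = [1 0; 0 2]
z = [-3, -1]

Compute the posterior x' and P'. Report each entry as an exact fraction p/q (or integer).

x' = [-73147/56636, 69767/28318, 27310/14159]
P' = [46845/56636 -23318/14159 -26446/14159; -23318/14159 56865/14159 61162/14159; -26446/14159 61162/14159 67936/14159]

x̄ = F·x = [-4, 2, 3]
P̄ = F·P·Fᵀ + Q = [27 2 -8; 2 6 -4; -8 -4 44]
y = z − H·x̄ = [4, -9]
S = H·P̄·Hᵀ + R = [544 180; 180 476]
K = P̄·Hᵀ·S⁻¹ = [9727/56636 -12721/56636; -198/14159 -1635/28318; 2146/14159 2639/14159]
x' = x̄ + K·y = [-73147/56636, 69767/28318, 27310/14159]
P' = (I − K·H)·P̄ = [46845/56636 -23318/14159 -26446/14159; -23318/14159 56865/14159 61162/14159; -26446/14159 61162/14159 67936/14159]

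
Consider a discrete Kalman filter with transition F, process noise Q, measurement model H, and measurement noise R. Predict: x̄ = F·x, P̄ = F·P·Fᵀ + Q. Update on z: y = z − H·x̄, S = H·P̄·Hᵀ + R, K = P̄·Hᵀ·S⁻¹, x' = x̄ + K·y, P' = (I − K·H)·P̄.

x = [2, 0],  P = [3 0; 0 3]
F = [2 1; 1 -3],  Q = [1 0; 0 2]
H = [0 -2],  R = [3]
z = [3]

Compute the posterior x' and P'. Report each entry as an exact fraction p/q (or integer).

x̄ = F·x = [4, 2]
P̄ = F·P·Fᵀ + Q = [16 -3; -3 32]
y = z − H·x̄ = [7]
S = H·P̄·Hᵀ + R = [131]
K = P̄·Hᵀ·S⁻¹ = [6/131; -64/131]
x' = x̄ + K·y = [566/131, -186/131]
P' = (I − K·H)·P̄ = [2060/131 -9/131; -9/131 96/131]

x' = [566/131, -186/131]
P' = [2060/131 -9/131; -9/131 96/131]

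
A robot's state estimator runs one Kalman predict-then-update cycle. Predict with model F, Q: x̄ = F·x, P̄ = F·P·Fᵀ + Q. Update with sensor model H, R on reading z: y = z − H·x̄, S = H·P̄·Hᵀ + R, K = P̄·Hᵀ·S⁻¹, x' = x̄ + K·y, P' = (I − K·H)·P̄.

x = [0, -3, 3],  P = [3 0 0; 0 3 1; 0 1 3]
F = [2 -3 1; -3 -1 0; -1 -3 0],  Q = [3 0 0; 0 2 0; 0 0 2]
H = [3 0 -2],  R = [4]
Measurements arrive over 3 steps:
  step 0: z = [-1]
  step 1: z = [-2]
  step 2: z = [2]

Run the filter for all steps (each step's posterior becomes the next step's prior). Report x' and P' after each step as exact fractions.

step 0: x̄ = F·x = [12, 3, 9]
step 0: P̄ = F·P·Fᵀ + Q = [39 -10 18; -10 32 18; 18 18 32]
step 0: y = z − H·x̄ = [-19]
step 0: S = H·P̄·Hᵀ + R = [267]
step 0: K = P̄·Hᵀ·S⁻¹ = [27/89; -22/89; -10/267]
step 0: x' = x̄ + K·y = [555/89, 685/89, 2593/267]
step 0: P' = (I − K·H)·P̄ = [1284/89 892/89 1872/89; 892/89 1396/89 1382/89; 1872/89 1382/89 8444/267]
step 1: x̄ = F·x = [-242/267, -2350/89, -2610/89]
step 1: P̄ = F·P·Fᵀ + Q = [27821/267 -4270/89 1302/89; -4270/89 18482/89 16960/89; 1302/89 16960/89 19378/89]
step 1: y = z − H·x̄ = [-5156/89]
step 1: S = H·P̄·Hᵀ + R = [145707/89]
step 1: K = P̄·Hᵀ·S⁻¹ = [25217/145707; -46730/145707; -2050/8571]
step 1: x' = x̄ + K·y = [-1592950/145707, -1140130/145707, -132590/8571]
step 1: P' = (I − K·H)·P̄ = [2679180/48569 6249680/145707 706228/8571; 6249680/145707 5722066/145707 556940/8571; 706228/8571 556940/8571 1063442/8571]
step 2: x̄ = F·x = [-673180/48569, 5918980/145707, 5013340/145707]
step 2: P̄ = F·P·Fᵀ + Q = [6127951/48569 -32796890/145707 -23735342/145707; -32796890/145707 115849420/145707 103775618/145707; -23735342/145707 103775618/145707 32441876/48569]
step 2: y = z − H·x̄ = [16376714/145707]
step 2: S = H·P̄·Hᵀ + R = [280054707/48569]
step 2: K = P̄·Hᵀ·S⁻¹ = [102622243/840164121; -305941906/840164121; -29539698/93351569]
step 2: x' = x̄ + K·y = [-332103302/2520492363, -770212816/2520492363, -324487448/280054707]
step 2: P' = (I − K·H)·P̄ = [101178301756/2520492363 79097250572/2520492363 16794635464/280054707; 79097250572/2520492363 76840706536/2520492363 13386836366/280054707; 16794635464/280054707 13386836366/280054707 8456397128/93351569]

step 0: x' = [555/89, 685/89, 2593/267], P' = [1284/89 892/89 1872/89; 892/89 1396/89 1382/89; 1872/89 1382/89 8444/267]
step 1: x' = [-1592950/145707, -1140130/145707, -132590/8571], P' = [2679180/48569 6249680/145707 706228/8571; 6249680/145707 5722066/145707 556940/8571; 706228/8571 556940/8571 1063442/8571]
step 2: x' = [-332103302/2520492363, -770212816/2520492363, -324487448/280054707], P' = [101178301756/2520492363 79097250572/2520492363 16794635464/280054707; 79097250572/2520492363 76840706536/2520492363 13386836366/280054707; 16794635464/280054707 13386836366/280054707 8456397128/93351569]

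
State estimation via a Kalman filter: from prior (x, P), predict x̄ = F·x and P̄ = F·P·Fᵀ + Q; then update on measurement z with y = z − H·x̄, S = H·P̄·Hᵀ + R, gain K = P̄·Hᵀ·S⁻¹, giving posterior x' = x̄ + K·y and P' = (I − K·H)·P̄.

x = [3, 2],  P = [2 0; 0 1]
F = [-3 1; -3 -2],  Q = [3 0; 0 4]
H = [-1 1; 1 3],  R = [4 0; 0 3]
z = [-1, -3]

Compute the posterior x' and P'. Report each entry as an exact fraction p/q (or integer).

x̄ = F·x = [-7, -13]
P̄ = F·P·Fᵀ + Q = [22 16; 16 26]
y = z − H·x̄ = [5, 43]
S = H·P̄·Hᵀ + R = [20 24; 24 355]
K = P̄·Hᵀ·S⁻¹ = [-1905/3262 386/1631; 647/3262 410/1631]
x' = x̄ + K·y = [837/3262, -3911/3262]
P' = (I − K·H)·P̄ = [3147/1631 -663/1631; -663/1631 631/1631]

x' = [837/3262, -3911/3262]
P' = [3147/1631 -663/1631; -663/1631 631/1631]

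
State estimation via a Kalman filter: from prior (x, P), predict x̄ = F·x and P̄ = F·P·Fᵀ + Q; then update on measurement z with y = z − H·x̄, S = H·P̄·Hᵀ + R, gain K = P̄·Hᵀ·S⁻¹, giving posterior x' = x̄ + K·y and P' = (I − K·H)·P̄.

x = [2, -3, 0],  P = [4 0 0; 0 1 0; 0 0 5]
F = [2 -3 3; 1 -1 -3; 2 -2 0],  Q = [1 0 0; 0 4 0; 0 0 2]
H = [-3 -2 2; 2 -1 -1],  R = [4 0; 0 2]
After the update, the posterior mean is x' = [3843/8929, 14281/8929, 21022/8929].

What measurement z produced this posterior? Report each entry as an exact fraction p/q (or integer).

z = [1, -3]

x̄ = F·x = [13, 5, 10]
P̄ = F·P·Fᵀ + Q = [71 -34 22; -34 54 10; 22 10 22]
S = H·P̄·Hᵀ + R = [195 -174; -174 430]
K = P̄·Hᵀ·S⁻¹ = [-8317/26787 2076/8929; -8474/26787 -3884/8929; -2662/8929 -828/8929]
x' − x̄ = [-112234/8929, -30364/8929, -68268/8929] = K·y
y = (KᵀK)⁻¹·Kᵀ·(x' − x̄) = [30, -14]
z = y + H·x̄ = [30, -14] + [-29, 11] = [1, -3]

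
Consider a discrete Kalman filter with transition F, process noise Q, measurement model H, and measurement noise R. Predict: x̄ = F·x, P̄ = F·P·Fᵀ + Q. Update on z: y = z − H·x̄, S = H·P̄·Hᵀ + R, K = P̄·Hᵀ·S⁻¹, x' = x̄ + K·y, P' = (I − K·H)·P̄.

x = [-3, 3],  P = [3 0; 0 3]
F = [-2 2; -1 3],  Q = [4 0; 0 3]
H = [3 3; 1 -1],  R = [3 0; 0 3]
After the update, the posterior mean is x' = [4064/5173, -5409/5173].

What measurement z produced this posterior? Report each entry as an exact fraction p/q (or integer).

x̄ = F·x = [12, 12]
P̄ = F·P·Fᵀ + Q = [28 24; 24 33]
S = H·P̄·Hᵀ + R = [984 -15; -15 16]
K = P̄·Hᵀ·S⁻¹ = [852/5173 2092/5173; 867/5173 -2097/5173]
x' − x̄ = [-58012/5173, -67485/5173] = K·y
y = (KᵀK)⁻¹·Kᵀ·(x' − x̄) = [-73, 2]
z = y + H·x̄ = [-73, 2] + [72, 0] = [-1, 2]

z = [-1, 2]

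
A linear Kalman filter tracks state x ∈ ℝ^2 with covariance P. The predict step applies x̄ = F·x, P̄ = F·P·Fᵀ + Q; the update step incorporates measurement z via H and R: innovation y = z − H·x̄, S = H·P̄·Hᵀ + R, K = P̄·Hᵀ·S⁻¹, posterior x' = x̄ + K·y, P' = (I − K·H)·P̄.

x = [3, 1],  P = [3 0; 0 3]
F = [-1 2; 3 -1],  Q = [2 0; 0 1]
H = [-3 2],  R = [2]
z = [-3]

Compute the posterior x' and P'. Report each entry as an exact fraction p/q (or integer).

x' = [49/17, 1318/459]
P' = [46/17 66/17; 66/17 2780/459]

x̄ = F·x = [-1, 8]
P̄ = F·P·Fᵀ + Q = [17 -15; -15 31]
y = z − H·x̄ = [-22]
S = H·P̄·Hᵀ + R = [459]
K = P̄·Hᵀ·S⁻¹ = [-3/17; 107/459]
x' = x̄ + K·y = [49/17, 1318/459]
P' = (I − K·H)·P̄ = [46/17 66/17; 66/17 2780/459]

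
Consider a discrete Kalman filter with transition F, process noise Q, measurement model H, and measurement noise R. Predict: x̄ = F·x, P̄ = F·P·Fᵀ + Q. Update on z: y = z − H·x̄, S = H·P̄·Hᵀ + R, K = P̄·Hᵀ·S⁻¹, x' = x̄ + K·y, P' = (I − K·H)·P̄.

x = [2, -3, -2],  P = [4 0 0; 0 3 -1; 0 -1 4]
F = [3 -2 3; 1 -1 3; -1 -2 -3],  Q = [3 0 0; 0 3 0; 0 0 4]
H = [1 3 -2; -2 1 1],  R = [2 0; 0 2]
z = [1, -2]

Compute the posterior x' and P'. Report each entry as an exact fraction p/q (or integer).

x' = [640443/100700, 310493/100700, 742099/100700]
P' = [819621/100700 458271/100700 1092753/100700; 458271/100700 293621/100700 647403/100700; 1092753/100700 647403/100700 1532029/100700]

x̄ = F·x = [6, -1, 10]
P̄ = F·P·Fᵀ + Q = [99 63 -36; 63 52 -31; -36 -31 44]
y = z − H·x̄ = [18, 1]
S = H·P̄·Hᵀ + R = [1639 -656; -656 324]
K = P̄·Hᵀ·S⁻¹ = [1116/25175 -44109/100700; 5541/25175 12241/100700; -3637/25175 -3037/100700]
x' = x̄ + K·y = [640443/100700, 310493/100700, 742099/100700]
P' = (I − K·H)·P̄ = [819621/100700 458271/100700 1092753/100700; 458271/100700 293621/100700 647403/100700; 1092753/100700 647403/100700 1532029/100700]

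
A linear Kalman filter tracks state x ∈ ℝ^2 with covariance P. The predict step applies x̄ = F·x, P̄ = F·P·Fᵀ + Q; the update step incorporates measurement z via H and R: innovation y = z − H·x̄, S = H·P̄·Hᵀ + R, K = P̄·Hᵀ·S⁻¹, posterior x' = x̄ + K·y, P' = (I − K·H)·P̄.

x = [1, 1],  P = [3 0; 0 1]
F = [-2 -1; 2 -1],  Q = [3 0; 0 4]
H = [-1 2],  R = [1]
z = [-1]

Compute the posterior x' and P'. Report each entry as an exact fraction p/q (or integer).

x' = [-53/43, -47/43]
P' = [620/129 97/43; 97/43 56/43]

x̄ = F·x = [-3, 1]
P̄ = F·P·Fᵀ + Q = [16 -11; -11 17]
y = z − H·x̄ = [-6]
S = H·P̄·Hᵀ + R = [129]
K = P̄·Hᵀ·S⁻¹ = [-38/129; 15/43]
x' = x̄ + K·y = [-53/43, -47/43]
P' = (I − K·H)·P̄ = [620/129 97/43; 97/43 56/43]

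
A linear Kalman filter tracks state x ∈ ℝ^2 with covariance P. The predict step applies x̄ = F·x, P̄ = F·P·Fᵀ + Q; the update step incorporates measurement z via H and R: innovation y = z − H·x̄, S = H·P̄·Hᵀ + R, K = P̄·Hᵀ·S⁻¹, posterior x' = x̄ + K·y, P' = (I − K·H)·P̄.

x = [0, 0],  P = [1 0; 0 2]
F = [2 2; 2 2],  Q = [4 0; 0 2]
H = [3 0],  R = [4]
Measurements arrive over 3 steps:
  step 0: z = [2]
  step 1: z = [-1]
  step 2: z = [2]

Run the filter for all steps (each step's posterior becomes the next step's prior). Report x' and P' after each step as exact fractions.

step 0: x' = [24/37, 18/37], P' = [16/37 12/37; 12/37 194/37]
step 1: x' = [-729/2476, 69/1238], P' = [271/619 234/619; 234/619 3578/619]
step 2: x' = [58641/90086, 22947/45043], P' = [19744/45043 17268/45043; 17268/45043 262766/45043]

step 0: x̄ = F·x = [0, 0]
step 0: P̄ = F·P·Fᵀ + Q = [16 12; 12 14]
step 0: y = z − H·x̄ = [2]
step 0: S = H·P̄·Hᵀ + R = [148]
step 0: K = P̄·Hᵀ·S⁻¹ = [12/37; 9/37]
step 0: x' = x̄ + K·y = [24/37, 18/37]
step 0: P' = (I − K·H)·P̄ = [16/37 12/37; 12/37 194/37]
step 1: x̄ = F·x = [84/37, 84/37]
step 1: P̄ = F·P·Fᵀ + Q = [1084/37 936/37; 936/37 1010/37]
step 1: y = z − H·x̄ = [-289/37]
step 1: S = H·P̄·Hᵀ + R = [9904/37]
step 1: K = P̄·Hᵀ·S⁻¹ = [813/2476; 351/1238]
step 1: x' = x̄ + K·y = [-729/2476, 69/1238]
step 1: P' = (I − K·H)·P̄ = [271/619 234/619; 234/619 3578/619]
step 2: x̄ = F·x = [-591/1238, -591/1238]
step 2: P̄ = F·P·Fᵀ + Q = [19744/619 17268/619; 17268/619 18506/619]
step 2: y = z − H·x̄ = [4249/1238]
step 2: S = H·P̄·Hᵀ + R = [180172/619]
step 2: K = P̄·Hᵀ·S⁻¹ = [14808/45043; 12951/45043]
step 2: x' = x̄ + K·y = [58641/90086, 22947/45043]
step 2: P' = (I − K·H)·P̄ = [19744/45043 17268/45043; 17268/45043 262766/45043]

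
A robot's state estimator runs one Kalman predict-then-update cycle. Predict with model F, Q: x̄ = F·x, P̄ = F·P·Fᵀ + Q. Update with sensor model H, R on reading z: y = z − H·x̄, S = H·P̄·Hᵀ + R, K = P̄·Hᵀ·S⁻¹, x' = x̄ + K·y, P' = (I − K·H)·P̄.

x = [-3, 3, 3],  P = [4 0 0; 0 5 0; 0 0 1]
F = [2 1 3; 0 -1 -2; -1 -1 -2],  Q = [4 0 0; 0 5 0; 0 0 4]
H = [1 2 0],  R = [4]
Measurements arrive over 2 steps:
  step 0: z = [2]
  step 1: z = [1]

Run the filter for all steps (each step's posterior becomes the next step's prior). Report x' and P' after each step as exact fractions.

step 0: x̄ = F·x = [6, -9, -6]
step 0: P̄ = F·P·Fᵀ + Q = [34 -11 -19; -11 14 9; -19 9 17]
step 0: y = z − H·x̄ = [14]
step 0: S = H·P̄·Hᵀ + R = [50]
step 0: K = P̄·Hᵀ·S⁻¹ = [6/25; 17/50; -1/50]
step 0: x' = x̄ + K·y = [234/25, -106/25, -157/25]
step 0: P' = (I − K·H)·P̄ = [778/25 -377/25 -469/25; -377/25 411/50 467/50; -469/25 467/50 849/50]
step 1: x̄ = F·x = [-109/25, 84/5, 186/25]
step 1: P̄ = F·P·Fᵀ + Q = [1503/25 -258/5 -1062/25; -258/5 237/2 609/10; -1062/25 609/10 2171/50]
step 1: y = z − H·x̄ = [-706/25]
step 1: S = H·P̄·Hᵀ + R = [8293/25]
step 1: K = P̄·Hᵀ·S⁻¹ = [-1077/8293; 4635/8293; 1983/8293]
step 1: x' = x̄ + K·y = [-5743/8293, 8430/8293, 5700/8293]
step 1: P' = (I − K·H)·P̄ = [452178/8293 -228243/8293 -266859/8293; -228243/8293 246783/16586 274791/16586; -266859/8293 274791/16586 405581/16586]

step 0: x' = [234/25, -106/25, -157/25], P' = [778/25 -377/25 -469/25; -377/25 411/50 467/50; -469/25 467/50 849/50]
step 1: x' = [-5743/8293, 8430/8293, 5700/8293], P' = [452178/8293 -228243/8293 -266859/8293; -228243/8293 246783/16586 274791/16586; -266859/8293 274791/16586 405581/16586]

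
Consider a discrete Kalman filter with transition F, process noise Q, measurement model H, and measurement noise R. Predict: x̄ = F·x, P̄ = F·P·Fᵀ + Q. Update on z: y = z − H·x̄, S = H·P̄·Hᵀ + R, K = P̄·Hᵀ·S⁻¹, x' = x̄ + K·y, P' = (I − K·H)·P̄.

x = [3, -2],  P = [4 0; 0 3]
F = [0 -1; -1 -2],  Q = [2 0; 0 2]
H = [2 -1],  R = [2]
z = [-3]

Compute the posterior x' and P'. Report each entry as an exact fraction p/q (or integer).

x̄ = F·x = [2, 1]
P̄ = F·P·Fᵀ + Q = [5 6; 6 18]
y = z − H·x̄ = [-6]
S = H·P̄·Hᵀ + R = [16]
K = P̄·Hᵀ·S⁻¹ = [1/4; -3/8]
x' = x̄ + K·y = [1/2, 13/4]
P' = (I − K·H)·P̄ = [4 15/2; 15/2 63/4]

x' = [1/2, 13/4]
P' = [4 15/2; 15/2 63/4]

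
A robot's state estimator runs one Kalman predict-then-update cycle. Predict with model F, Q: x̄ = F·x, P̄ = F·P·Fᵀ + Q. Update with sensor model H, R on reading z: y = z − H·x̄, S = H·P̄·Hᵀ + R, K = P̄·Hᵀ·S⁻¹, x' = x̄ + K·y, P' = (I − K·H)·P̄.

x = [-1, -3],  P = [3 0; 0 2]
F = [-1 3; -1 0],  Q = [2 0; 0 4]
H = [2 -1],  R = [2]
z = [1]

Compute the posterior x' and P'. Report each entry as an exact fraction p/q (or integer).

x̄ = F·x = [-8, 1]
P̄ = F·P·Fᵀ + Q = [23 3; 3 7]
y = z − H·x̄ = [18]
S = H·P̄·Hᵀ + R = [89]
K = P̄·Hᵀ·S⁻¹ = [43/89; -1/89]
x' = x̄ + K·y = [62/89, 71/89]
P' = (I − K·H)·P̄ = [198/89 310/89; 310/89 622/89]

x' = [62/89, 71/89]
P' = [198/89 310/89; 310/89 622/89]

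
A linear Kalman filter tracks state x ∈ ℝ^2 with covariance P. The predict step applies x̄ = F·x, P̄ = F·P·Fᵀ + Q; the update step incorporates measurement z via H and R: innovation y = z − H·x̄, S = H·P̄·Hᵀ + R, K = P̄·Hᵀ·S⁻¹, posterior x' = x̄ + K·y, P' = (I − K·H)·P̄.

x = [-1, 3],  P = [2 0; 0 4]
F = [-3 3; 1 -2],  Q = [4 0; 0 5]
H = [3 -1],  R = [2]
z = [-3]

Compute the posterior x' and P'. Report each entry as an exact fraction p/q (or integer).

x' = [-660/727, 109/727]
P' = [550/727 1242/727; 1242/727 3952/727]

x̄ = F·x = [12, -7]
P̄ = F·P·Fᵀ + Q = [58 -30; -30 23]
y = z − H·x̄ = [-46]
S = H·P̄·Hᵀ + R = [727]
K = P̄·Hᵀ·S⁻¹ = [204/727; -113/727]
x' = x̄ + K·y = [-660/727, 109/727]
P' = (I − K·H)·P̄ = [550/727 1242/727; 1242/727 3952/727]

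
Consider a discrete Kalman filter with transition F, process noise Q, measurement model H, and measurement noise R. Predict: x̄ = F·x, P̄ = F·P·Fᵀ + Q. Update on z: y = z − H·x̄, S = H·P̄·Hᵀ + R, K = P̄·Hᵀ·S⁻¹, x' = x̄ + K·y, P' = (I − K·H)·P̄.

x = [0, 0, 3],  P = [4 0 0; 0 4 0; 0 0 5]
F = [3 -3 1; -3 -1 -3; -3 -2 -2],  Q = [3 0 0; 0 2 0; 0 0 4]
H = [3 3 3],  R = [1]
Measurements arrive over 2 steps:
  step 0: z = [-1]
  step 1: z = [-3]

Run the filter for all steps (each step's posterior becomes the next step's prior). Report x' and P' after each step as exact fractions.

step 0: x' = [1323/346, -642/173, -78/173], P' = [190511/2422 -57660/1211 -37586/1211; -57660/1211 38379/1211 19342/1211; -37586/1211 19342/1211 18308/1211]
step 1: x' = [-38854740/8882947, 7934001/8882947, 22070727/8882947], P' = [314932390/8882947 -149767940/8882947 -163239039/8882947; -149767940/8882947 103932011/8882947 45306028/8882947; -163239039/8882947 45306028/8882947 117524226/8882947]

step 0: x̄ = F·x = [3, -9, -6]
step 0: P̄ = F·P·Fᵀ + Q = [80 -39 -22; -39 87 74; -22 74 76]
step 0: y = z − H·x̄ = [35]
step 0: S = H·P̄·Hᵀ + R = [2422]
step 0: K = P̄·Hᵀ·S⁻¹ = [57/2422; 183/1211; 192/1211]
step 0: x' = x̄ + K·y = [1323/346, -642/173, -78/173]
step 0: P' = (I − K·H)·P̄ = [190511/2422 -57660/1211 -37586/1211; -57660/1211 38379/1211 19342/1211; -37586/1211 19342/1211 18308/1211]
step 1: x̄ = F·x = [7665/346, -2217/346, -1089/346]
step 1: P̄ = F·P·Fᵀ + Q = [3841927/2422 -1074557/2422 -841959/2422; -1074557/2422 312833/2422 231823/2422; -841959/2422 231823/2422 201351/2422]
step 1: y = z − H·x̄ = [-14115/346]
step 1: S = H·P̄·Hᵀ + R = [8882947/2422]
step 1: K = P̄·Hᵀ·S⁻¹ = [5776233/8882947; -1589703/8882947; -1226355/8882947]
step 1: x' = x̄ + K·y = [-38854740/8882947, 7934001/8882947, 22070727/8882947]
step 1: P' = (I − K·H)·P̄ = [314932390/8882947 -149767940/8882947 -163239039/8882947; -149767940/8882947 103932011/8882947 45306028/8882947; -163239039/8882947 45306028/8882947 117524226/8882947]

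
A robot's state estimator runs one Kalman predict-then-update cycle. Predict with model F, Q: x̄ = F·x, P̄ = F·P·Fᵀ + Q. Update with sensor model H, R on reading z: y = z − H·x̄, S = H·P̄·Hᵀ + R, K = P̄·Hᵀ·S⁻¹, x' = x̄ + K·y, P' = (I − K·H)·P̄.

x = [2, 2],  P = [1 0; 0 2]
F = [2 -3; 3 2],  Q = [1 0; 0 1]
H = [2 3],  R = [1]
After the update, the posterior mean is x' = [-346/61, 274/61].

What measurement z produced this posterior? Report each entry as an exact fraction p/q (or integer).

x̄ = F·x = [-2, 10]
P̄ = F·P·Fᵀ + Q = [23 -6; -6 18]
S = H·P̄·Hᵀ + R = [183]
K = P̄·Hᵀ·S⁻¹ = [28/183; 14/61]
x' − x̄ = [-224/61, -336/61] = K·y
y = (KᵀK)⁻¹·Kᵀ·(x' − x̄) = [-24]
z = y + H·x̄ = [-24] + [26] = [2]

z = [2]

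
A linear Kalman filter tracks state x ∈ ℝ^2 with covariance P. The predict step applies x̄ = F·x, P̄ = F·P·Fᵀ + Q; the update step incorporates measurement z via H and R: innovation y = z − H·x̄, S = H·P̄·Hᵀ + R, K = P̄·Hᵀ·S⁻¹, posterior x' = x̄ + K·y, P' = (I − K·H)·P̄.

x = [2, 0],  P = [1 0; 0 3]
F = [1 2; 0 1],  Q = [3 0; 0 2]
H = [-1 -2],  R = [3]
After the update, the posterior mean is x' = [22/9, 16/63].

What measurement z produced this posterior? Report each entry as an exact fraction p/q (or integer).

z = [-3]

x̄ = F·x = [2, 0]
P̄ = F·P·Fᵀ + Q = [16 6; 6 5]
S = H·P̄·Hᵀ + R = [63]
K = P̄·Hᵀ·S⁻¹ = [-4/9; -16/63]
x' − x̄ = [4/9, 16/63] = K·y
y = (KᵀK)⁻¹·Kᵀ·(x' − x̄) = [-1]
z = y + H·x̄ = [-1] + [-2] = [-3]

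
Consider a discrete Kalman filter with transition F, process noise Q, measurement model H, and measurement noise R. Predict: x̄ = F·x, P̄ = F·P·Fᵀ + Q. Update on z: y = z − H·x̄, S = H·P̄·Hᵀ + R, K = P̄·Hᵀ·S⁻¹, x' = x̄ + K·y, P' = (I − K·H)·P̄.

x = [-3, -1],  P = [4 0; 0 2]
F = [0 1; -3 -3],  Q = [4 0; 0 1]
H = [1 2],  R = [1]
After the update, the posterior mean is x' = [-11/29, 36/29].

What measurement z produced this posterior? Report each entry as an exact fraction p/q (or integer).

x̄ = F·x = [-1, 12]
P̄ = F·P·Fᵀ + Q = [6 -6; -6 55]
S = H·P̄·Hᵀ + R = [203]
K = P̄·Hᵀ·S⁻¹ = [-6/203; 104/203]
x' − x̄ = [18/29, -312/29] = K·y
y = (KᵀK)⁻¹·Kᵀ·(x' − x̄) = [-21]
z = y + H·x̄ = [-21] + [23] = [2]

z = [2]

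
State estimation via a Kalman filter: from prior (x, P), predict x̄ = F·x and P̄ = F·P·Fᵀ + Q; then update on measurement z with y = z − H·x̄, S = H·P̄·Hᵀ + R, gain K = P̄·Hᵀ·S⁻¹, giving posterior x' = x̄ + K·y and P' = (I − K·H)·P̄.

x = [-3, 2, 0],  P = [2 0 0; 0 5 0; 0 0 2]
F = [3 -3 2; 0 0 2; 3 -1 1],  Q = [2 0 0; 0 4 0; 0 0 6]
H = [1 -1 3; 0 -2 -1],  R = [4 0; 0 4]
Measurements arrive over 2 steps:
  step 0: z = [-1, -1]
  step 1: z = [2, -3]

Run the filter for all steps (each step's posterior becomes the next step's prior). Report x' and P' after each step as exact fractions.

step 0: x̄ = F·x = [-15, 0, -11]
step 0: P̄ = F·P·Fᵀ + Q = [73 8 37; 8 12 4; 37 4 31]
step 0: y = z − H·x̄ = [47, -12]
step 0: S = H·P̄·Hᵀ + R = [550 -142; -142 99]
step 0: K = P̄·Hᵀ·S⁻¹ = [707/2449 -297/2449; -1592/17143 -7132/17143; 3468/17143 -1779/17143]
step 0: x' = x̄ + K·y = [58/2449, 10760/17143, -4229/17143]
step 0: P' = (I − K·H)·P̄ = [38604/2449 5620/2449 -10052/2449; 5620/2449 18756/17143 -8984/17143; -10052/2449 -8984/17143 25084/17143]
step 1: x̄ = F·x = [-39520/17143, -8458/17143, -13771/17143]
step 1: P̄ = F·P·Fᵀ + Q = [1290798/17143 -267944/17143 1478052/17143; -267944/17143 168908/17143 -354048/17143; 1478052/17143 -354048/17143 1938494/17143]
step 1: y = z − H·x̄ = [106661/17143, -82116/17143]
step 1: S = H·P̄·Hᵀ + R = [30503212/17143 -4649590/17143; -4649590/17143 1266506/17143]
step 1: K = P̄·Hᵀ·S⁻¹ = [46802849/248116051 -12753159/248116051; -26585418/248116051 -94420298/248116051; 57820426/248116051 -28772243/248116051]
step 1: x' = x̄ + K·y = [-219697209/248116051, 164453384/248116051, 298258171/248116051]
step 1: P' = (I − K·H)·P̄ = [1619753540/248116051 226511436/248116051 -402010236/248116051; 226511436/248116051 209413812/248116051 -41146432/248116051; -402010236/248116051 -41146432/248116051 197381836/248116051]

step 0: x' = [58/2449, 10760/17143, -4229/17143], P' = [38604/2449 5620/2449 -10052/2449; 5620/2449 18756/17143 -8984/17143; -10052/2449 -8984/17143 25084/17143]
step 1: x' = [-219697209/248116051, 164453384/248116051, 298258171/248116051], P' = [1619753540/248116051 226511436/248116051 -402010236/248116051; 226511436/248116051 209413812/248116051 -41146432/248116051; -402010236/248116051 -41146432/248116051 197381836/248116051]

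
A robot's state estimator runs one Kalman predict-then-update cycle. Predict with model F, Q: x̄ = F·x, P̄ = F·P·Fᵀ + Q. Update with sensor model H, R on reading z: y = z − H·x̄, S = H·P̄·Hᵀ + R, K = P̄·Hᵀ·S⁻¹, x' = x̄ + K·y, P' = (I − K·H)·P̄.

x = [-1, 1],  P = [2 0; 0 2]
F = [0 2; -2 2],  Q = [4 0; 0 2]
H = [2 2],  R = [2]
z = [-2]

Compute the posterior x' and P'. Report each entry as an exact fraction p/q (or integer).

x' = [-94/93, 8/93]
P' = [316/93 -296/93; -296/93 322/93]

x̄ = F·x = [2, 4]
P̄ = F·P·Fᵀ + Q = [12 8; 8 18]
y = z − H·x̄ = [-14]
S = H·P̄·Hᵀ + R = [186]
K = P̄·Hᵀ·S⁻¹ = [20/93; 26/93]
x' = x̄ + K·y = [-94/93, 8/93]
P' = (I − K·H)·P̄ = [316/93 -296/93; -296/93 322/93]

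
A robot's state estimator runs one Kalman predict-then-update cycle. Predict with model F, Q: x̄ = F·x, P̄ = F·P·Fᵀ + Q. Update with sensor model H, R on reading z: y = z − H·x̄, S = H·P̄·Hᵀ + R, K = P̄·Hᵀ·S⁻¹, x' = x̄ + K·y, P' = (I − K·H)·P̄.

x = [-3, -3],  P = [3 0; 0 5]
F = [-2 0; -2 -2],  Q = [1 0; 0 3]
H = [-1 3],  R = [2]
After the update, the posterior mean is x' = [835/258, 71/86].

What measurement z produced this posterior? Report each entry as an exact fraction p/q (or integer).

z = [-1]

x̄ = F·x = [6, 12]
P̄ = F·P·Fᵀ + Q = [13 12; 12 35]
S = H·P̄·Hᵀ + R = [258]
K = P̄·Hᵀ·S⁻¹ = [23/258; 31/86]
x' − x̄ = [-713/258, -961/86] = K·y
y = (KᵀK)⁻¹·Kᵀ·(x' − x̄) = [-31]
z = y + H·x̄ = [-31] + [30] = [-1]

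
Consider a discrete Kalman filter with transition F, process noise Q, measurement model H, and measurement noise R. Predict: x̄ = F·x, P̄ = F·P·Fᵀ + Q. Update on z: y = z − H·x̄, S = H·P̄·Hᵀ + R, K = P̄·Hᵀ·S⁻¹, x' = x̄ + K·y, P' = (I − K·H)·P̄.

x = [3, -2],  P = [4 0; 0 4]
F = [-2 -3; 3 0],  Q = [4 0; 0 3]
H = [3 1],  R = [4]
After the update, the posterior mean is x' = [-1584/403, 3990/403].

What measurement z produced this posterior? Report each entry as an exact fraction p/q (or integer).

z = [-2]

x̄ = F·x = [0, 9]
P̄ = F·P·Fᵀ + Q = [56 -24; -24 39]
S = H·P̄·Hᵀ + R = [403]
K = P̄·Hᵀ·S⁻¹ = [144/403; -33/403]
x' − x̄ = [-1584/403, 363/403] = K·y
y = (KᵀK)⁻¹·Kᵀ·(x' − x̄) = [-11]
z = y + H·x̄ = [-11] + [9] = [-2]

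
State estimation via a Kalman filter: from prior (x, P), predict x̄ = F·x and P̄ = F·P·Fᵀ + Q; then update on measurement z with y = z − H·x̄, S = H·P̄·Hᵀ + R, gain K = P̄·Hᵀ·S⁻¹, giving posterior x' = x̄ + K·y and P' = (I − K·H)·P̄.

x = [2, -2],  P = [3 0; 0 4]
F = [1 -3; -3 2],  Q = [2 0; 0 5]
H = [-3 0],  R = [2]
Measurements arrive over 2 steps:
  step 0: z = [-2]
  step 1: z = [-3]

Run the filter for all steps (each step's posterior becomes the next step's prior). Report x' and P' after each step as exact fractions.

step 0: x' = [262/371, -1532/371], P' = [82/371 -66/371; -66/371 8007/371]
step 1: x' = [95609/94327, -216704/94327], P' = [20938/94327 -14004/94327; -14004/94327 678269/94327]

step 0: x̄ = F·x = [8, -10]
step 0: P̄ = F·P·Fᵀ + Q = [41 -33; -33 48]
step 0: y = z − H·x̄ = [22]
step 0: S = H·P̄·Hᵀ + R = [371]
step 0: K = P̄·Hᵀ·S⁻¹ = [-123/371; 99/371]
step 0: x' = x̄ + K·y = [262/371, -1532/371]
step 0: P' = (I − K·H)·P̄ = [82/371 -66/371; -66/371 8007/371]
step 1: x̄ = F·x = [694/53, -550/53]
step 1: P̄ = F·P·Fᵀ + Q = [10469/53 -7002/53; -7002/53 5059/53]
step 1: y = z − H·x̄ = [1923/53]
step 1: S = H·P̄·Hᵀ + R = [94327/53]
step 1: K = P̄·Hᵀ·S⁻¹ = [-31407/94327; 21006/94327]
step 1: x' = x̄ + K·y = [95609/94327, -216704/94327]
step 1: P' = (I − K·H)·P̄ = [20938/94327 -14004/94327; -14004/94327 678269/94327]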